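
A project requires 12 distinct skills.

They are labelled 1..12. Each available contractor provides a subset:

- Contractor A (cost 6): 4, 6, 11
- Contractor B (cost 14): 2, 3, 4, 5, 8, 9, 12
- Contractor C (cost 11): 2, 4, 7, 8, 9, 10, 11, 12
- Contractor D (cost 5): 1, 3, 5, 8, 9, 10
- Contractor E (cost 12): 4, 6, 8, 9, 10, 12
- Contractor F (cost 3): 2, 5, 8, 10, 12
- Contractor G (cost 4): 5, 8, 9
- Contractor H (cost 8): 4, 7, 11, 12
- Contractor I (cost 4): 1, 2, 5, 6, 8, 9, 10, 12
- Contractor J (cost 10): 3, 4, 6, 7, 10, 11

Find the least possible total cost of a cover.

14

I, J together cover every skill (I ∪ J = {1, 2, 3, 4, 5, 6, 7, 8, 9, 10, 11, 12}); total cost 4 + 10 = 14.
No covering selection has total cost below 14.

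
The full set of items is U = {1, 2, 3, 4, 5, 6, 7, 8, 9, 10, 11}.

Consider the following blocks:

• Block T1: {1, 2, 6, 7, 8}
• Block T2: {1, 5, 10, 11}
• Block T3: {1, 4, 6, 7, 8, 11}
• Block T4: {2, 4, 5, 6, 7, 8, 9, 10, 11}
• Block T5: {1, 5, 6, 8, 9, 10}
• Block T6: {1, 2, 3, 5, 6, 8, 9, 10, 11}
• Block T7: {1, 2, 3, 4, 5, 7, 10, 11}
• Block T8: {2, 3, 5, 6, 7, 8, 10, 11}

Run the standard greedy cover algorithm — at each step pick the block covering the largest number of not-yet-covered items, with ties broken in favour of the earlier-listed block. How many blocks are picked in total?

Greedy: pick T4 (covers 9 new) → pick T6 (covers 2 new). Total picks: 2.

2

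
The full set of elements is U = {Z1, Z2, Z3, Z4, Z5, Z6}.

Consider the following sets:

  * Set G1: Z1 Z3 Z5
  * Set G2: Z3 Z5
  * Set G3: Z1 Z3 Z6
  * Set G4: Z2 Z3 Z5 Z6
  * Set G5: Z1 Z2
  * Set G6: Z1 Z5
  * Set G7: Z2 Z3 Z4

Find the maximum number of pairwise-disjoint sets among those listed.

G6, G7 are pairwise disjoint (G6={Z1,Z5}; G7={Z2,Z3,Z4}).
Every remaining set overlaps one of these, and no 3 of the listed sets are pairwise disjoint, so 2 is the maximum.

2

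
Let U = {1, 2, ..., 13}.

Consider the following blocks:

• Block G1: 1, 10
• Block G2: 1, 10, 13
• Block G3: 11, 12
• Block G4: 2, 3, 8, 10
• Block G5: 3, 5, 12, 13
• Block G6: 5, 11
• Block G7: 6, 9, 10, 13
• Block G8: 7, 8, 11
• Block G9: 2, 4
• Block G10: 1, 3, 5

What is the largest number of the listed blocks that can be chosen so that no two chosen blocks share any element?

G3, G7, G9, G10 are pairwise disjoint (G3={11,12}; G7={6,9,10,13}; G9={2,4}; G10={1,3,5}).
Every remaining block overlaps one of these, and no 5 of the listed blocks are pairwise disjoint, so 4 is the maximum.

4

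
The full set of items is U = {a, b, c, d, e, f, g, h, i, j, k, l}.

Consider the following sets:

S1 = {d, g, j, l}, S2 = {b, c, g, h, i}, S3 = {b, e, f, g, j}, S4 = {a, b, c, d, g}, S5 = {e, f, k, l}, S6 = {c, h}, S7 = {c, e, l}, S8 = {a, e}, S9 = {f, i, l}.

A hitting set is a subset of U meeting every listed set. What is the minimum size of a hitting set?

T = {c, e, l} meets every set (each contains at least one member of T), and |T| = 3.
The sets S1, S6, S8 are pairwise disjoint, so any hitting set needs a separate item for each — at least 3. Hence 3 is optimal.

3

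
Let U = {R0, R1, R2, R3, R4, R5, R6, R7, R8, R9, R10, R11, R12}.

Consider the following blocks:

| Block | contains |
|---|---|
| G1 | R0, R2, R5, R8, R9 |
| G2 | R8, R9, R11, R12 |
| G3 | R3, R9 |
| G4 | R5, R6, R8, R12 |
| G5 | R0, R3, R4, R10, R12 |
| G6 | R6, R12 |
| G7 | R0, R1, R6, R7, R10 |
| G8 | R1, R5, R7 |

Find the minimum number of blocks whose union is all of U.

G1, G2, G5, and G7 cover everything between them: the union {R0, R1, R2, R3, R4, R5, R6, R7, R8, R9, R10, R11, R12} is all of U.
No 3 of the 8 blocks cover everything (all 56 combinations miss at least one element), so 4 is optimal.

4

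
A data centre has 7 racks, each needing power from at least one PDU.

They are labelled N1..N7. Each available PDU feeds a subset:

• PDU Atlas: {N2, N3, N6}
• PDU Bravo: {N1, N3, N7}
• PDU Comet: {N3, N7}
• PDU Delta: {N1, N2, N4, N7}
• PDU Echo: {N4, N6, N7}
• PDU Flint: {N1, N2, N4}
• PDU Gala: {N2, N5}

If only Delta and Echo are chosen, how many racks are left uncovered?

2

Union of Delta, Echo = {N1, N2, N4, N6, N7}.
Not covered: N3, N5 — 2 racks.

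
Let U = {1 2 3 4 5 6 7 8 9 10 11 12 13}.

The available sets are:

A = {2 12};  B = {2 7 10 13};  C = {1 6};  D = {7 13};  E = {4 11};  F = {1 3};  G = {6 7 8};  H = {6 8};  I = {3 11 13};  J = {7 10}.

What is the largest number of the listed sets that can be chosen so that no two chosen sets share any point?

A, E, F, H, J are pairwise disjoint (A={2,12}; E={4,11}; F={1,3}; H={6,8}; J={7,10}).
Every remaining set overlaps one of these, and no 6 of the listed sets are pairwise disjoint, so 5 is the maximum.

5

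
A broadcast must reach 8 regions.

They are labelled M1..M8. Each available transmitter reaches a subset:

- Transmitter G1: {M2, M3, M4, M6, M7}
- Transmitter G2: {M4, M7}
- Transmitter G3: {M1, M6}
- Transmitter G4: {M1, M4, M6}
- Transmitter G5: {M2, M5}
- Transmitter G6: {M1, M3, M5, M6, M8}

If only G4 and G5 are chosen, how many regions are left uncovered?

Union of G4, G5 = {M1, M2, M4, M5, M6}.
Not covered: M3, M7, M8 — 3 regions.

3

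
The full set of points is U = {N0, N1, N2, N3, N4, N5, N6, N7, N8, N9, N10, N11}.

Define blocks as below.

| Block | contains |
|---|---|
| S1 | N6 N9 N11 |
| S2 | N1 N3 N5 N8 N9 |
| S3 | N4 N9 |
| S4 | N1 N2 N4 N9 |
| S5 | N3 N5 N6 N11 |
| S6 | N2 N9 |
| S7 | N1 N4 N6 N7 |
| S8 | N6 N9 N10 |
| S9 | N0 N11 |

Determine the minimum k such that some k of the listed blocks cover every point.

Take {S2, S6, S7, S8, S9}. Their union is {N0, N1, N2, N3, N4, N5, N6, N7, N8, N9, N10, N11}, which is all 12 points.
No 4 of the 9 blocks cover everything (all 126 combinations miss at least one point), so 5 is optimal.

5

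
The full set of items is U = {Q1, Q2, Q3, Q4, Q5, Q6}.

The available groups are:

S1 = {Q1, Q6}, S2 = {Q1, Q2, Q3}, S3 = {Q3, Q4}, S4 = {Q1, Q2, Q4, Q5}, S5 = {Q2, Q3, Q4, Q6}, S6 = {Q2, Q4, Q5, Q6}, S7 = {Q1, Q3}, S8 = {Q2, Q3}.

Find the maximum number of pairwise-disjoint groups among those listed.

2

S1, S8 are pairwise disjoint (S1={Q1,Q6}; S8={Q2,Q3}).
Every remaining group overlaps one of these, and no 3 of the listed groups are pairwise disjoint, so 2 is the maximum.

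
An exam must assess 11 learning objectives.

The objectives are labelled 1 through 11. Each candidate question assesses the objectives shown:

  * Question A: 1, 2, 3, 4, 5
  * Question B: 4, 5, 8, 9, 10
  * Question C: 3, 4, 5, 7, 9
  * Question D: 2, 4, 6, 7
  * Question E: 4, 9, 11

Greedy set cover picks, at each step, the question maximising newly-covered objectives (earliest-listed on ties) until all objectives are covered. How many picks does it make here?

Greedy: pick A (covers 5 new) → pick B (covers 3 new) → pick D (covers 2 new) → pick E (covers 1 new). Total picks: 4.

4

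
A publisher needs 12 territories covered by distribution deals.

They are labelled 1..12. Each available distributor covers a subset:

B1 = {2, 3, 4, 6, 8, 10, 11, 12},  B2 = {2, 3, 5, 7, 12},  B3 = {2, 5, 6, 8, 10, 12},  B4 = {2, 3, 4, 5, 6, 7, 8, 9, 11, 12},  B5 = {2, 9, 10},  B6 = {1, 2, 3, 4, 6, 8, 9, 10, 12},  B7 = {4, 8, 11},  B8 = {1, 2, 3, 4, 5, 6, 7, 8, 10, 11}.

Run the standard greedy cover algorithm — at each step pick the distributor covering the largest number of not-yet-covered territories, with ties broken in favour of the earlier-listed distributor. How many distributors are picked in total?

2

Greedy: pick B4 (covers 10 new) → pick B6 (covers 2 new). Total picks: 2.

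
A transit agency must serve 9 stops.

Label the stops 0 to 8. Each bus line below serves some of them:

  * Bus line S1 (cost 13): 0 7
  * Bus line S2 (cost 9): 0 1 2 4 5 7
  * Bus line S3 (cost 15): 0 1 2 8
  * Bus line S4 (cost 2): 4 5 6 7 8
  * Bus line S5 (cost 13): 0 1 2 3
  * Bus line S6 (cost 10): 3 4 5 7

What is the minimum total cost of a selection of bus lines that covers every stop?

S4, S5 together cover every stop (S4 ∪ S5 = {0, 1, 2, 3, 4, 5, 6, 7, 8}); total cost 2 + 13 = 15.
The greedy pick S4, S2, S6 costs 21; no covering selection beats 15.

15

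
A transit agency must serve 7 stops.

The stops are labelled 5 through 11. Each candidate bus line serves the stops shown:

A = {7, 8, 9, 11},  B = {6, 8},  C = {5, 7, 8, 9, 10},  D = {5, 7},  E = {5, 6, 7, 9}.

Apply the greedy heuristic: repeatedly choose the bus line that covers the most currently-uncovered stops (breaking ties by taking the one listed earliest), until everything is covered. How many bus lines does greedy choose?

Greedy: pick C (covers 5 new) → pick A (covers 1 new) → pick B (covers 1 new). Total picks: 3.

3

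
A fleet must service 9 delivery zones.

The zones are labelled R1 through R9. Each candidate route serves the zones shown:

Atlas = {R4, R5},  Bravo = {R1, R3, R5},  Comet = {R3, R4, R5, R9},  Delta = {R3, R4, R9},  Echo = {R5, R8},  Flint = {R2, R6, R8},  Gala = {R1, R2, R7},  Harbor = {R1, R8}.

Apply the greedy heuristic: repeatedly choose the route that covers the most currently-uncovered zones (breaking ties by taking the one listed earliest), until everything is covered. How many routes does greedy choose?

3

Greedy: pick Comet (covers 4 new) → pick Flint (covers 3 new) → pick Gala (covers 2 new). Total picks: 3.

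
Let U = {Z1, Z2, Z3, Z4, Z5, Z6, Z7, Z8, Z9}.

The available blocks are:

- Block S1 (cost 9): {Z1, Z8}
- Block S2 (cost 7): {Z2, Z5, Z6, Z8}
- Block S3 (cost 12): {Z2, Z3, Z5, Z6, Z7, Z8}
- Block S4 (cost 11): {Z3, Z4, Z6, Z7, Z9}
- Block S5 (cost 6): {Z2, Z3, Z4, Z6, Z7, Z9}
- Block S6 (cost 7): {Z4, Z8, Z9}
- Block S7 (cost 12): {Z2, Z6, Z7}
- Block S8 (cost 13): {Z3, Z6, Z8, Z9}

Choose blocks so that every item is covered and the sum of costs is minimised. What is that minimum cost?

S1, S2, S5 together cover every item (S1 ∪ S2 ∪ S5 = {Z1, Z2, Z3, Z4, Z5, Z6, Z7, Z8, Z9}); total cost 9 + 7 + 6 = 22.
No covering selection has total cost below 22.

22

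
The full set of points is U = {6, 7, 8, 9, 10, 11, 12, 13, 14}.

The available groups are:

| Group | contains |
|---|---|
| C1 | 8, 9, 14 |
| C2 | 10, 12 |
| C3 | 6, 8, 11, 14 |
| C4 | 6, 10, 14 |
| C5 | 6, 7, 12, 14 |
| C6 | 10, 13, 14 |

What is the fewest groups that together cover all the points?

4

C1 and C3 and C5 and C6 together: C1 ∪ C3 ∪ C5 ∪ C6 = {6, 7, 8, 9, 10, 11, 12, 13, 14} — every point is covered.
Only C5 contains 7, so C5 is forced; the remaining 5 points need at least 3 more groups (each remaining group adds at most 2) — so at least 4 groups are needed, and 4 is optimal.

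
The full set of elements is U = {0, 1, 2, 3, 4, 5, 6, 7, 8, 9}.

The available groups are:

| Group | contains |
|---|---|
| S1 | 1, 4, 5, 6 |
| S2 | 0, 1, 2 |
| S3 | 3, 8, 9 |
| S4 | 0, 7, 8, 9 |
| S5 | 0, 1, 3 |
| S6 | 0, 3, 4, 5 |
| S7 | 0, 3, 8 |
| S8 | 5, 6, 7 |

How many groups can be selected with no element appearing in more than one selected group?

S2, S3, S8 are pairwise disjoint (S2={0,1,2}; S3={3,8,9}; S8={5,6,7}).
Every remaining group overlaps one of these, and no 4 of the listed groups are pairwise disjoint, so 3 is the maximum.

3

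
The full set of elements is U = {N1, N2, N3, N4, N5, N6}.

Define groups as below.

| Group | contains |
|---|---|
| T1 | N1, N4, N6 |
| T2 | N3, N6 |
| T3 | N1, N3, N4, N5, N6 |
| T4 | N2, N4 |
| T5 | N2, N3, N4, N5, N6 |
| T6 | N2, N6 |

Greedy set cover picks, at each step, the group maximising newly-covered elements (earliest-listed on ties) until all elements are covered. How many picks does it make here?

Greedy: pick T3 (covers 5 new) → pick T4 (covers 1 new). Total picks: 2.

2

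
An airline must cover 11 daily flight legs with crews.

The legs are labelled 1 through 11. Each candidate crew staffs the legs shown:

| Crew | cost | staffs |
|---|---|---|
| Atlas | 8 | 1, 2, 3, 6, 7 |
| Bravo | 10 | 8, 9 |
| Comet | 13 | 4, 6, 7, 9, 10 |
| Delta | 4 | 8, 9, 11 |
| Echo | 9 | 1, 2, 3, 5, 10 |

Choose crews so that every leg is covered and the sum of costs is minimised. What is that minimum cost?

26

Comet, Delta, Echo together cover every leg (Comet ∪ Delta ∪ Echo = {1, 2, 3, 4, 5, 6, 7, 8, 9, 10, 11}); total cost 13 + 4 + 9 = 26.
The greedy pick Delta, Atlas, Echo, Comet costs 34; no covering selection beats 26.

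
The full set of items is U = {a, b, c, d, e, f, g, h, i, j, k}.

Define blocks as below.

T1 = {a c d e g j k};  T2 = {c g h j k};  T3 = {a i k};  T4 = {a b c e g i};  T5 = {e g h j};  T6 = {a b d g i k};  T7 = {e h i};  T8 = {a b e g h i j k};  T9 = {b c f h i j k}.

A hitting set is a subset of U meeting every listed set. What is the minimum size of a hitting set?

2

Take T = {e, k}. Each listed block contains at least one of these, so T is a hitting set of size 2.
The blocks T3, T5 are pairwise disjoint, so any hitting set needs a separate item for each — at least 2. Hence 2 is optimal.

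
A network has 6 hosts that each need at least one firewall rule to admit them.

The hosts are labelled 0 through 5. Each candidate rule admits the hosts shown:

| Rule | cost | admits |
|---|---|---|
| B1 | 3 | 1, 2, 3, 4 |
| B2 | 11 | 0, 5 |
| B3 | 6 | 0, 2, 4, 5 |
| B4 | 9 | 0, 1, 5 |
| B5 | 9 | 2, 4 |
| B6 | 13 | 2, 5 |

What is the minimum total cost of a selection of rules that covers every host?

B1, B3 together cover every host (B1 ∪ B3 = {0, 1, 2, 3, 4, 5}); total cost 3 + 6 = 9.
No covering selection has total cost below 9.

9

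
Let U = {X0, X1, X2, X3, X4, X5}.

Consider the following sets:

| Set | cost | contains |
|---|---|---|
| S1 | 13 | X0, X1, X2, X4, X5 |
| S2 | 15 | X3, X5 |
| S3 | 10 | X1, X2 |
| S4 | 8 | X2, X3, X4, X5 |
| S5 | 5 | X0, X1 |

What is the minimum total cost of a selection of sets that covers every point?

S4, S5 together cover every point (S4 ∪ S5 = {X0, X1, X2, X3, X4, X5}); total cost 8 + 5 = 13.
No covering selection has total cost below 13.

13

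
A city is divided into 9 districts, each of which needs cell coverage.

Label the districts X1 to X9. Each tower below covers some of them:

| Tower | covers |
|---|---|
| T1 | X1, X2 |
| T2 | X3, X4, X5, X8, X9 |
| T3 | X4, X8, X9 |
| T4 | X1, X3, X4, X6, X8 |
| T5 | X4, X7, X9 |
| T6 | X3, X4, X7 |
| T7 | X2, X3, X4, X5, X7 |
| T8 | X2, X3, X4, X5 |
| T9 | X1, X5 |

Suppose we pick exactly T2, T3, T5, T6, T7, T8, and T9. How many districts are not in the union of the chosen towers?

Union of T2, T3, T5, T6, T7, T8, T9 = {X1, X2, X3, X4, X5, X7, X8, X9}.
Not covered: X6 — 1 district.

1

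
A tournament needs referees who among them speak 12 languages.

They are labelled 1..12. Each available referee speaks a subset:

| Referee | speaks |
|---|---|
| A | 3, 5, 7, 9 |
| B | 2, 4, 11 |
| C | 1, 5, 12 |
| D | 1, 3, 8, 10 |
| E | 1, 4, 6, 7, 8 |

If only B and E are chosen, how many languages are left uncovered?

5

Union of B, E = {1, 2, 4, 6, 7, 8, 11}.
Not covered: 3, 5, 9, 10, 12 — 5 languages.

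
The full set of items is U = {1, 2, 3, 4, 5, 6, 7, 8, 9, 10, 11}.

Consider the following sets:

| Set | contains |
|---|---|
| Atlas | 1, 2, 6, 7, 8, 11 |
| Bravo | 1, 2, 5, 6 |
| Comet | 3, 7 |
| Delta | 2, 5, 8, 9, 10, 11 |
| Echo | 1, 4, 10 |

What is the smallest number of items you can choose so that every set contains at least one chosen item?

3

Take H = {1, 7, 10}. Each listed set contains at least one of these, so H is a hitting set of size 3.
No choice of 2 items meets every set, so 3 is the minimum.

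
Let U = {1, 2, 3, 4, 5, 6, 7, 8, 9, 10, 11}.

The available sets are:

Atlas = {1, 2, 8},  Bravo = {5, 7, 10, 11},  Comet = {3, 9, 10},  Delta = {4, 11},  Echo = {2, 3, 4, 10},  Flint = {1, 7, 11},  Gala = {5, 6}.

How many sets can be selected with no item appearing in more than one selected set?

Atlas, Comet, Delta, Gala are pairwise disjoint (Atlas={1,2,8}; Comet={3,9,10}; Delta={4,11}; Gala={5,6}).
Every remaining set overlaps one of these, and no 5 of the listed sets are pairwise disjoint, so 4 is the maximum.

4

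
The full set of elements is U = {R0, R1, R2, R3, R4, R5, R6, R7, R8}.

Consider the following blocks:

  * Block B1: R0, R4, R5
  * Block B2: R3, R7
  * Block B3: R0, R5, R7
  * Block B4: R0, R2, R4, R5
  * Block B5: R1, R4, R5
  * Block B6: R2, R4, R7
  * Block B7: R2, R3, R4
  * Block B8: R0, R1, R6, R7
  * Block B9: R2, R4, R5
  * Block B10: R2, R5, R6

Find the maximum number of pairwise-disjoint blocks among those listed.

2

B2, B4 are pairwise disjoint (B2={R3,R7}; B4={R0,R2,R4,R5}).
Every remaining block overlaps one of these, and no 3 of the listed blocks are pairwise disjoint, so 2 is the maximum.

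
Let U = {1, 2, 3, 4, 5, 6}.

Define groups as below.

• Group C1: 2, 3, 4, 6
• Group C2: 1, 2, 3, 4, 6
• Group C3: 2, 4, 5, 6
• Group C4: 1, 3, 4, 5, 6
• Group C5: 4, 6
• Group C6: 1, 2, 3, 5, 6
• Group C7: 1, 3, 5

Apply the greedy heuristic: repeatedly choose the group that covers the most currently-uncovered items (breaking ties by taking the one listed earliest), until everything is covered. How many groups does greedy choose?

2

Greedy: pick C2 (covers 5 new) → pick C3 (covers 1 new). Total picks: 2.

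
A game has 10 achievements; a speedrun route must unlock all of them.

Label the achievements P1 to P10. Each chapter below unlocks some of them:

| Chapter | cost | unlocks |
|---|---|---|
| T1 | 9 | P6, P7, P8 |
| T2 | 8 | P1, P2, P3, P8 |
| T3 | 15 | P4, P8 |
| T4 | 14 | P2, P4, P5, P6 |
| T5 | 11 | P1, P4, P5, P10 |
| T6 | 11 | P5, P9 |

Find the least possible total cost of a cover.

39

T1, T2, T5, T6 together cover every achievement (T1 ∪ T2 ∪ T5 ∪ T6 = {P1, P2, P3, P4, P5, P6, P7, P8, P9, P10}); total cost 9 + 8 + 11 + 11 = 39.
No covering selection has total cost below 39.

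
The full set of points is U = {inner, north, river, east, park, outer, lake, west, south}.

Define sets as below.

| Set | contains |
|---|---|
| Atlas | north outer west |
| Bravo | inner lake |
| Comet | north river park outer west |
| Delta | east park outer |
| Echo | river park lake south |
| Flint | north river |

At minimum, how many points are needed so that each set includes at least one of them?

3

The 3 points {north, outer, lake} hit every set.
The sets Bravo, Delta, Flint are pairwise disjoint, so any hitting set needs a separate point for each — at least 3. Hence 3 is optimal.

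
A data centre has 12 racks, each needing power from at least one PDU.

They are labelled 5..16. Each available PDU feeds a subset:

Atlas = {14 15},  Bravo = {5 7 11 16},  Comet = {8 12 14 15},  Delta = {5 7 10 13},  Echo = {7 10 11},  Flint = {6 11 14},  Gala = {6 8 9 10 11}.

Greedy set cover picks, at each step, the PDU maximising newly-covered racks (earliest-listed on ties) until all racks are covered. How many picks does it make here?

4

Greedy: pick Gala (covers 5 new) → pick Bravo (covers 3 new) → pick Comet (covers 3 new) → pick Delta (covers 1 new). Total picks: 4.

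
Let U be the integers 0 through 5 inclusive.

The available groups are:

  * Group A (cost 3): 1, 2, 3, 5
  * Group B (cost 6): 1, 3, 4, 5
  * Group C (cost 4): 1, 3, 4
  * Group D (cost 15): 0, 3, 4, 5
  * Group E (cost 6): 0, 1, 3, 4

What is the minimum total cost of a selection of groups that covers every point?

A, E together cover every point (A ∪ E = {0, 1, 2, 3, 4, 5}); total cost 3 + 6 = 9.
No covering selection has total cost below 9.

9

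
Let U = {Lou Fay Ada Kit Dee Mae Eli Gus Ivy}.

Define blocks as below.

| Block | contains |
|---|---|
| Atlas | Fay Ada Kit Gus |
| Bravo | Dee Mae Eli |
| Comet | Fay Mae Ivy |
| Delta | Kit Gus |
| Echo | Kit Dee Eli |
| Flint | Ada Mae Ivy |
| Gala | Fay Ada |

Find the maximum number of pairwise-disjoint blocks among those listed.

Bravo, Delta, Gala are pairwise disjoint (Bravo={Dee,Mae,Eli}; Delta={Kit,Gus}; Gala={Fay,Ada}).
Every remaining block overlaps one of these, and no 4 of the listed blocks are pairwise disjoint, so 3 is the maximum.

3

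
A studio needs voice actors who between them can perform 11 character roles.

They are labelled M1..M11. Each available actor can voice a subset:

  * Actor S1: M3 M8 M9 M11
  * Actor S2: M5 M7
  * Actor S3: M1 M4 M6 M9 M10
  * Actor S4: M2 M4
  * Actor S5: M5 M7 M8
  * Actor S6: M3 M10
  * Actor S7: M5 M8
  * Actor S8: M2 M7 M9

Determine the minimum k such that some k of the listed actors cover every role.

4

Take {S1, S3, S7, S8}. Their union is {M1, M2, M3, M4, M5, M6, M7, M8, M9, M10, M11}, which is all 11 roles.
No 3 of the 8 actors cover everything (all 56 combinations miss at least one role), so 4 is optimal.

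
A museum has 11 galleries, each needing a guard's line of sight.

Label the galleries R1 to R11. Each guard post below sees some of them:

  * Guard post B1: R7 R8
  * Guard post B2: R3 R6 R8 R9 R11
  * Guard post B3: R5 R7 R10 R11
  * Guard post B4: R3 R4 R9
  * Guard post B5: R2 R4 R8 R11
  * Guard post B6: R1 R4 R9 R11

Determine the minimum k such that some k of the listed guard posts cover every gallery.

B2 and B3 and B5 and B6 together: B2 ∪ B3 ∪ B5 ∪ B6 = {R1, R2, R3, R4, R5, R6, R7, R8, R9, R10, R11} — every gallery is covered.
Only B6 contains R1, so B6 is forced; the remaining 7 galleries need at least 3 more guard posts (each remaining guard post adds at most 3) — so at least 4 guard posts are needed, and 4 is optimal.

4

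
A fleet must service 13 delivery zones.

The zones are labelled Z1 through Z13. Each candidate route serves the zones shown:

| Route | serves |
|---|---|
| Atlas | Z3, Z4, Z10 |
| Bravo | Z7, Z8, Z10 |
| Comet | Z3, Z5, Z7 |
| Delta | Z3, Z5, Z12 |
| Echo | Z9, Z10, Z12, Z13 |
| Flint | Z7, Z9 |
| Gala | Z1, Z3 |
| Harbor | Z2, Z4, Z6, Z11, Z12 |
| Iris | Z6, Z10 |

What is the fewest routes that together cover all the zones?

5

Bravo and Comet and Echo and Gala and Harbor together: Bravo ∪ Comet ∪ Echo ∪ Gala ∪ Harbor = {Z1, Z2, Z3, Z4, Z5, Z6, Z7, Z8, Z9, Z10, Z11, Z12, Z13} — every zone is covered.
No 4 of the 9 routes cover everything (all 126 combinations miss at least one zone), so 5 is optimal.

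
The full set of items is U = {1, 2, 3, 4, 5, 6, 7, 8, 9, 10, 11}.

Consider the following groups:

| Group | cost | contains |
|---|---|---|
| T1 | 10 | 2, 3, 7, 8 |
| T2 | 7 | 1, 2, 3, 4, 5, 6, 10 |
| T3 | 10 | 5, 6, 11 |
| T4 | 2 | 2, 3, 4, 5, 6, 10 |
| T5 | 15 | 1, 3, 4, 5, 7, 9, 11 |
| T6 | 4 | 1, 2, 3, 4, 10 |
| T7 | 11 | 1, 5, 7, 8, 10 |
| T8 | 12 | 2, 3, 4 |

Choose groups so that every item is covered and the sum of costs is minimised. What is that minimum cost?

27

T1, T4, T5 together cover every item (T1 ∪ T4 ∪ T5 = {1, 2, 3, 4, 5, 6, 7, 8, 9, 10, 11}); total cost 10 + 2 + 15 = 27.
The greedy pick T4, T7, T5 costs 28; no covering selection beats 27.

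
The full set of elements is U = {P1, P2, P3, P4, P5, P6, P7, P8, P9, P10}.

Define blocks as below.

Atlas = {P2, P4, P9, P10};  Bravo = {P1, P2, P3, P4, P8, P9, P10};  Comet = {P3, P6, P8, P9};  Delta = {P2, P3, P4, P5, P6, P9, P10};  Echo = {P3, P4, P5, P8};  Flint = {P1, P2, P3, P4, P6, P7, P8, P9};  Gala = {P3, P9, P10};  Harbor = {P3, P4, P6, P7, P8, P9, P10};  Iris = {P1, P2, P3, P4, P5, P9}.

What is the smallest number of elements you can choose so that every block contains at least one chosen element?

2

The 2 elements {P3, P9} hit every block.
No single element lies in every block, so at least 2 are needed and 2 is optimal.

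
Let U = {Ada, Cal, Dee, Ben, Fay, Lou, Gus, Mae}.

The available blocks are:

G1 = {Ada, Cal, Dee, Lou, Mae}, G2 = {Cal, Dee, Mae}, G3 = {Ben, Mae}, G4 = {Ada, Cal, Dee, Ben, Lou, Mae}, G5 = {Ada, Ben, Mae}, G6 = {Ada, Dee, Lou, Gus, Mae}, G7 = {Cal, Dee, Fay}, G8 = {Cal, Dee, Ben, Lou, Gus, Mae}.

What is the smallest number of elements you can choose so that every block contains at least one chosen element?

H = {Dee, Ben} meets every block (each contains at least one member of H), and |H| = 2.
The blocks G5, G7 are pairwise disjoint, so any hitting set needs a separate element for each — at least 2. Hence 2 is optimal.

2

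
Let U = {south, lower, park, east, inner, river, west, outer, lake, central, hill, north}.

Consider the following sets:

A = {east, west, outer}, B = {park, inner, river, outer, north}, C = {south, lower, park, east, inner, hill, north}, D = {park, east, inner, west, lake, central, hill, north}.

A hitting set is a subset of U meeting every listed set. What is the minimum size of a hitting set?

2

Take H = {park, west}. Each listed set contains at least one of these, so H is a hitting set of size 2.
No single item lies in every set, so at least 2 are needed and 2 is optimal.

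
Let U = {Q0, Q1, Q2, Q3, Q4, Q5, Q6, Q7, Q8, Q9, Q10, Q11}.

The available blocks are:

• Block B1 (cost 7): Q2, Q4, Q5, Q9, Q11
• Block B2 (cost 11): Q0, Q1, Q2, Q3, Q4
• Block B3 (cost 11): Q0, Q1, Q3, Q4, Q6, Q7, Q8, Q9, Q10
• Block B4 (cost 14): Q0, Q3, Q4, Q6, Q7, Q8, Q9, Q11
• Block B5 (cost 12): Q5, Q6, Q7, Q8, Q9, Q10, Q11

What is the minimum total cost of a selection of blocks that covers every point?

B1, B3 together cover every point (B1 ∪ B3 = {Q0, Q1, Q2, Q3, Q4, Q5, Q6, Q7, Q8, Q9, Q10, Q11}); total cost 7 + 11 = 18.
No covering selection has total cost below 18.

18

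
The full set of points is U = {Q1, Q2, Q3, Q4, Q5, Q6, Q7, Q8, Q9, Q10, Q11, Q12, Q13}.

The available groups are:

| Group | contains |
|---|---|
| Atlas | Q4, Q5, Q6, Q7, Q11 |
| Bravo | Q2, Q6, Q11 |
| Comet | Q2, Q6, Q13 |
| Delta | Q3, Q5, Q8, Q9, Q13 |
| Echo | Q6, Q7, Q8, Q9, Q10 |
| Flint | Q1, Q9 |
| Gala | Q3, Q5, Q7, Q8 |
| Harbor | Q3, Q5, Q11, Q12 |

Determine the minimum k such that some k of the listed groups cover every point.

Atlas and Comet and Echo and Flint and Harbor together: Atlas ∪ Comet ∪ Echo ∪ Flint ∪ Harbor = {Q1, Q2, Q3, Q4, Q5, Q6, Q7, Q8, Q9, Q10, Q11, Q12, Q13} — every point is covered.
No 4 of the 8 groups cover everything (all 70 combinations miss at least one point), so 5 is optimal.

5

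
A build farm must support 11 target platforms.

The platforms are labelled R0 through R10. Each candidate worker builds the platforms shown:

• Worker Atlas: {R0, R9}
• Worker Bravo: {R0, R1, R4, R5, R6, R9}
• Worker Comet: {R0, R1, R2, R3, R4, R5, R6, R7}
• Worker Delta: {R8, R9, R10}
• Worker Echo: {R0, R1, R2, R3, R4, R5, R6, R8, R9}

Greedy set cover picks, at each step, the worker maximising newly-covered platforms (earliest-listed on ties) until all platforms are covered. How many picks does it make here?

Greedy: pick Echo (covers 9 new) → pick Comet (covers 1 new) → pick Delta (covers 1 new). Total picks: 3.
(The true minimum cover uses only 2 workers, so greedy is not optimal here.)

3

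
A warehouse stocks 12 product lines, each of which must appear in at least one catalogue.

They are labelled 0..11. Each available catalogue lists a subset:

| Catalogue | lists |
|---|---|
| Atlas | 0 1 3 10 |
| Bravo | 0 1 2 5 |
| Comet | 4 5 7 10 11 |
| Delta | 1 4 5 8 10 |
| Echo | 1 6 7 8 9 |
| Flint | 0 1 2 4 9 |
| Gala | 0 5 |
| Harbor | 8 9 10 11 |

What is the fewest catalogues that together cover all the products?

Take {Atlas, Comet, Echo, Flint}. Their union is {0, 1, 2, 3, 4, 5, 6, 7, 8, 9, 10, 11}, which is all 12 products.
No 3 of the 8 catalogues cover everything (all 56 combinations miss at least one product), so 4 is optimal.

4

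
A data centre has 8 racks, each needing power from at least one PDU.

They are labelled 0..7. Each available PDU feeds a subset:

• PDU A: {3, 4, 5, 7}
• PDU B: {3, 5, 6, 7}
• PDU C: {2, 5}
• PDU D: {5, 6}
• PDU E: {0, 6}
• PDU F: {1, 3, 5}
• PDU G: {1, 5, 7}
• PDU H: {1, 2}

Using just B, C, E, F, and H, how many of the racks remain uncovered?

Union of B, C, E, F, H = {0, 1, 2, 3, 5, 6, 7}.
Not covered: 4 — 1 rack.

1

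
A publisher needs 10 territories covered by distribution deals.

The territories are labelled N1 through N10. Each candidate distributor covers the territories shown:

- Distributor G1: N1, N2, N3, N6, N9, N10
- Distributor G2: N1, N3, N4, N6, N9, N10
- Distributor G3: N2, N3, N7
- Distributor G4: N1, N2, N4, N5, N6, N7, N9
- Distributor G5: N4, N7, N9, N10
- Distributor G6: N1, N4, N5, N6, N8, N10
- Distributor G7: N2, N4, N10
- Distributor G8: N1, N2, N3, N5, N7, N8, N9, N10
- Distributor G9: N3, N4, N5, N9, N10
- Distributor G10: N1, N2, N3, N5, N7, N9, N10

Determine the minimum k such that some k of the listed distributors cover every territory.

2

Take {G6, G10}. Their union is {N1, N2, N3, N4, N5, N6, N7, N8, N9, N10}, which is all 10 territories.
No single distributor has all 10 territories (the largest, G8, has 8), so 2 is optimal.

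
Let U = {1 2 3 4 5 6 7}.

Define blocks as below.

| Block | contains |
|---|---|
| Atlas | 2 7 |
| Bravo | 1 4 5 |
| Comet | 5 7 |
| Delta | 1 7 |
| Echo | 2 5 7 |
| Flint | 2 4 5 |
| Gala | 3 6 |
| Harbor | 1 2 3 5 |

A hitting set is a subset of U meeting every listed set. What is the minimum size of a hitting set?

3

Take H = {3, 4, 7}. Each listed block contains at least one of these, so H is a hitting set of size 3.
The blocks Atlas, Bravo, Gala are pairwise disjoint, so any hitting set needs a separate item for each — at least 3. Hence 3 is optimal.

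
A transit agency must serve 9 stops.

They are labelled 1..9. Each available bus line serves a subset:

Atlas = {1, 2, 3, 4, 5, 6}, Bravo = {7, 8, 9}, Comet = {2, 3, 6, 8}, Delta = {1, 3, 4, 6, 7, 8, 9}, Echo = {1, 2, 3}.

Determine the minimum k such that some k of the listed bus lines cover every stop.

2

Take {Atlas, Delta}. Their union is {1, 2, 3, 4, 5, 6, 7, 8, 9}, which is all 9 stops.
No single bus line has all 9 stops (the largest, Delta, has 7), so 2 is optimal.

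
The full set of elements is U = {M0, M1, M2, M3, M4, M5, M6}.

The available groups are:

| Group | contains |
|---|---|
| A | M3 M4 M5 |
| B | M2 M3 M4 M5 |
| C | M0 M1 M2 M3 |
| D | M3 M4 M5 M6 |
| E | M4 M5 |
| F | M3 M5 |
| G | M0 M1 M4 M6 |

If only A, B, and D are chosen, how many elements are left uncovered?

Union of A, B, D = {M2, M3, M4, M5, M6}.
Not covered: M0, M1 — 2 elements.

2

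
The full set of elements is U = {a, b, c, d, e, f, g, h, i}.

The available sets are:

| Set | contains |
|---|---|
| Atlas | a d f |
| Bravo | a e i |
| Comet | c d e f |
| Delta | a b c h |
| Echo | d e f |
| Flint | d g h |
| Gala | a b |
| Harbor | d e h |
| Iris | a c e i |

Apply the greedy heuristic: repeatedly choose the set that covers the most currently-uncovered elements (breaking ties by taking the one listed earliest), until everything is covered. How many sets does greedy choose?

4

Greedy: pick Comet (covers 4 new) → pick Delta (covers 3 new) → pick Bravo (covers 1 new) → pick Flint (covers 1 new). Total picks: 4.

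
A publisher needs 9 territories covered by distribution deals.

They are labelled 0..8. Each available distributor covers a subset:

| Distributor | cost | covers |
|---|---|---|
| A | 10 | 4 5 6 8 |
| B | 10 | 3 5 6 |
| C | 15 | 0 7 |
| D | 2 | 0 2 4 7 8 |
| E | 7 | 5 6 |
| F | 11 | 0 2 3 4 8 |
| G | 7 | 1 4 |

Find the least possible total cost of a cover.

B, D, G together cover every territory (B ∪ D ∪ G = {0, 1, 2, 3, 4, 5, 6, 7, 8}); total cost 10 + 2 + 7 = 19.
No covering selection has total cost below 19.

19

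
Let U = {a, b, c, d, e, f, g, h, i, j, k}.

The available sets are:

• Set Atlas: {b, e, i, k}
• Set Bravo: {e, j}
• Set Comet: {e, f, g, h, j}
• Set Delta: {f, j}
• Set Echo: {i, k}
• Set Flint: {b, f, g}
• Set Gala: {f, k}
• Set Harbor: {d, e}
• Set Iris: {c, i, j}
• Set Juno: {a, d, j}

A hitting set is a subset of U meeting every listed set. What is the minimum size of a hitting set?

4

The 4 items {d, f, j, k} hit every set.
No choice of 3 items meets every set, so 4 is the minimum.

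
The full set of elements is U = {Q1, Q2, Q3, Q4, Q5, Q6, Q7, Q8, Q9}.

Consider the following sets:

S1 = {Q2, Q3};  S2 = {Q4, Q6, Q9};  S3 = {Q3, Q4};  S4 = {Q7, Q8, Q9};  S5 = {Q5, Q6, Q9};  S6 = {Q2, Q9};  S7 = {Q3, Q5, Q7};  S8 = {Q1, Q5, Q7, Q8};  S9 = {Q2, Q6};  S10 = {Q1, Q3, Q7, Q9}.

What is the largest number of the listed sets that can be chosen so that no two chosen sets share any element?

3

S3, S4, S9 are pairwise disjoint (S3={Q3,Q4}; S4={Q7,Q8,Q9}; S9={Q2,Q6}).
Every remaining set overlaps one of these, and no 4 of the listed sets are pairwise disjoint, so 3 is the maximum.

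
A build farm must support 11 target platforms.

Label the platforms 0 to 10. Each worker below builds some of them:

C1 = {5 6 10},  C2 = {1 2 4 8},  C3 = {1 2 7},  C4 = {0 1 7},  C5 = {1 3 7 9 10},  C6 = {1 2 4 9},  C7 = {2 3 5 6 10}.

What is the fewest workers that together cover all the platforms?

4

C1 and C2 and C4 and C5 together: C1 ∪ C2 ∪ C4 ∪ C5 = {0, 1, 2, 3, 4, 5, 6, 7, 8, 9, 10} — every platform is covered.
No 3 of the 7 workers cover everything (all 35 combinations miss at least one platform), so 4 is optimal.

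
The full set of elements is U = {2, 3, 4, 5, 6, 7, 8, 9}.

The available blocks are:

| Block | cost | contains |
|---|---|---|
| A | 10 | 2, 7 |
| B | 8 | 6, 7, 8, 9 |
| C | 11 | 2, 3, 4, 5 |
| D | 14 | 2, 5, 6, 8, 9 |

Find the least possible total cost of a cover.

19

B, C together cover every element (B ∪ C = {2, 3, 4, 5, 6, 7, 8, 9}); total cost 8 + 11 = 19.
No covering selection has total cost below 19.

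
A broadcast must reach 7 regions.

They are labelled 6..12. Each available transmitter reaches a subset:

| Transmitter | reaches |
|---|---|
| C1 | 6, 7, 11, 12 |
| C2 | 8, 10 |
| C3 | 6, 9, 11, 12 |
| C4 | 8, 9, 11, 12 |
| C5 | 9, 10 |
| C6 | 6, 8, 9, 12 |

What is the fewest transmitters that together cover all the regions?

C1 and C5 and C6 together: C1 ∪ C5 ∪ C6 = {6, 7, 8, 9, 10, 11, 12} — every region is covered.
Only C1 contains 7, so C1 is forced; the remaining 3 regions need at least 2 more transmitters (each remaining transmitter adds at most 2) — so at least 3 transmitters are needed, and 3 is optimal.

3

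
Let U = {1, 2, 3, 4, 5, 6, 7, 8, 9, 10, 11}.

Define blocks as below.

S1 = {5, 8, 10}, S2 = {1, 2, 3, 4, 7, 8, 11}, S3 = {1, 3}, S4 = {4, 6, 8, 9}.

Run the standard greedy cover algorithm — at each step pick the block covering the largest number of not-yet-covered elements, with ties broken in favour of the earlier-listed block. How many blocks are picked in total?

Greedy: pick S2 (covers 7 new) → pick S1 (covers 2 new) → pick S4 (covers 2 new). Total picks: 3.

3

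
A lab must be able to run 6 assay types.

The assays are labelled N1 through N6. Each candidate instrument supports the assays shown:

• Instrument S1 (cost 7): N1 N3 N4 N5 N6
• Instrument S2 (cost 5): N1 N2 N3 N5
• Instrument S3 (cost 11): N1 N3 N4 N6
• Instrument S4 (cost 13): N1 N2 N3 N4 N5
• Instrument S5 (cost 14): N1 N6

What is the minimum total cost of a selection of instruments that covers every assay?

12

S1, S2 together cover every assay (S1 ∪ S2 = {N1, N2, N3, N4, N5, N6}); total cost 7 + 5 = 12.
No covering selection has total cost below 12.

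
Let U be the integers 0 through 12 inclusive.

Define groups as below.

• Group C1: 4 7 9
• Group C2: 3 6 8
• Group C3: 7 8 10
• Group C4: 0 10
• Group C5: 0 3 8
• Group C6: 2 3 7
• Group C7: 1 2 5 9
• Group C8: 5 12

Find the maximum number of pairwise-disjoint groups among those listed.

C1, C2, C4, C8 are pairwise disjoint (C1={4,7,9}; C2={3,6,8}; C4={0,10}; C8={5,12}).
Every remaining group overlaps one of these, and no 5 of the listed groups are pairwise disjoint, so 4 is the maximum.

4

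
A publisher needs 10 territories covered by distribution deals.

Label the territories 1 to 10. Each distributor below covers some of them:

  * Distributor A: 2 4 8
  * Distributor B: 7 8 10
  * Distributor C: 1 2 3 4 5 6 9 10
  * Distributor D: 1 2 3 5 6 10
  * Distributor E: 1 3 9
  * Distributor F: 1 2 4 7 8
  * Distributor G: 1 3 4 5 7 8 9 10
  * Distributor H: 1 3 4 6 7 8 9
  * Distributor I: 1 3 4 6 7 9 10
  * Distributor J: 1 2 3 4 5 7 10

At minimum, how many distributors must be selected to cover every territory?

2

C and F together: C ∪ F = {1, 2, 3, 4, 5, 6, 7, 8, 9, 10} — every territory is covered.
No single distributor has all 10 territories (the largest, C, has 8), so 2 is optimal.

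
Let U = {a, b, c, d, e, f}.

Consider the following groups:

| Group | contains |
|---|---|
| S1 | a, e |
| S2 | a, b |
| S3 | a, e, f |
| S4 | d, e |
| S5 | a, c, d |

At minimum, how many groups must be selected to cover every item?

S2, S3, and S5 cover everything between them: the union {a, b, c, d, e, f} is all of U.
Only S2 contains b, so S2 is forced; the remaining 4 items need at least 2 more groups (each remaining group adds at most 2) — so at least 3 groups are needed, and 3 is optimal.

3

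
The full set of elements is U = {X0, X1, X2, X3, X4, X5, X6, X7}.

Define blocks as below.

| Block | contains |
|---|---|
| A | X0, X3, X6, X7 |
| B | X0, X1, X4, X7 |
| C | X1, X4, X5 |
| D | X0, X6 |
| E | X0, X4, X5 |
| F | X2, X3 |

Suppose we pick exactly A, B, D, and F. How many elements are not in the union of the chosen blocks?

Union of A, B, D, F = {X0, X1, X2, X3, X4, X6, X7}.
Not covered: X5 — 1 element.

1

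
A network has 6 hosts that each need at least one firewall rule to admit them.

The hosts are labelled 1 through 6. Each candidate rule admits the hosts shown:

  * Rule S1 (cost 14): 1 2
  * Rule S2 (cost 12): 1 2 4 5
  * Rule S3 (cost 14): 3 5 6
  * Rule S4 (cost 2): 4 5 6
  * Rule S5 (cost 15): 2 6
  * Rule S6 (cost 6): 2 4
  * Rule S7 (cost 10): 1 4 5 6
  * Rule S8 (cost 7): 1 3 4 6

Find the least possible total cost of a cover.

15

S4, S6, S8 together cover every host (S4 ∪ S6 ∪ S8 = {1, 2, 3, 4, 5, 6}); total cost 2 + 6 + 7 = 15.
No covering selection has total cost below 15.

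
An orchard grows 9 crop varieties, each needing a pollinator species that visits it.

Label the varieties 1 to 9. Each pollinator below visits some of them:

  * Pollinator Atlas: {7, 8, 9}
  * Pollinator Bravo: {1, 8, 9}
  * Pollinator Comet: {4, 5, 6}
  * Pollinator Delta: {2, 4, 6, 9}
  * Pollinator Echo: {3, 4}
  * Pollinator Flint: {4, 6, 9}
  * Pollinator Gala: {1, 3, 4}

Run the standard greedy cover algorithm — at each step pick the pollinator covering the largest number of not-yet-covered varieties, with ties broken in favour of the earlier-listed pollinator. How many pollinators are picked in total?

Greedy: pick Delta (covers 4 new) → pick Atlas (covers 2 new) → pick Gala (covers 2 new) → pick Comet (covers 1 new). Total picks: 4.

4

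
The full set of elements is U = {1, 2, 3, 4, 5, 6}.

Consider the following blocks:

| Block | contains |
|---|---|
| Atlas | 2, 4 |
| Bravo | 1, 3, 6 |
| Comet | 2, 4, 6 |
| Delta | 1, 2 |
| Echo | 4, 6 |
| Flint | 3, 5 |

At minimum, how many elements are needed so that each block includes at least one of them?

3

Take H = {2, 5, 6}. Each listed block contains at least one of these, so H is a hitting set of size 3.
The blocks Delta, Echo, Flint are pairwise disjoint, so any hitting set needs a separate element for each — at least 3. Hence 3 is optimal.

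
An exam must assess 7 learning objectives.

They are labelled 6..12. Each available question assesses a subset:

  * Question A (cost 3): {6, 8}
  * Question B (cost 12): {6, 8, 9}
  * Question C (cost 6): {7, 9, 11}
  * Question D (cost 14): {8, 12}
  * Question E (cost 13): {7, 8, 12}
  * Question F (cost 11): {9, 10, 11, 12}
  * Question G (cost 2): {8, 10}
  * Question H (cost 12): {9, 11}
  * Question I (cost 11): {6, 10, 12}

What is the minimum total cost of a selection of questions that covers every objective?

C, G, I together cover every objective (C ∪ G ∪ I = {6, 7, 8, 9, 10, 11, 12}); total cost 6 + 2 + 11 = 19.
The greedy pick G, C, A, F costs 22; no covering selection beats 19.

19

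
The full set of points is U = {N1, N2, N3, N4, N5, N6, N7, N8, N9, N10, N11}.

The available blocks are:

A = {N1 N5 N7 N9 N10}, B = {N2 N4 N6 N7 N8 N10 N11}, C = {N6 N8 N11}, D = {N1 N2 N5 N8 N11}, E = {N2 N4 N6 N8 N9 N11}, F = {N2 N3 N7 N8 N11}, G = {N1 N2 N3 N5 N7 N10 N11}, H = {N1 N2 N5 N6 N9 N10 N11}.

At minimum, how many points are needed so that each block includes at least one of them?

2

T = {N8, N10} meets every block (each contains at least one member of T), and |T| = 2.
The blocks A, C are pairwise disjoint, so any hitting set needs a separate point for each — at least 2. Hence 2 is optimal.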